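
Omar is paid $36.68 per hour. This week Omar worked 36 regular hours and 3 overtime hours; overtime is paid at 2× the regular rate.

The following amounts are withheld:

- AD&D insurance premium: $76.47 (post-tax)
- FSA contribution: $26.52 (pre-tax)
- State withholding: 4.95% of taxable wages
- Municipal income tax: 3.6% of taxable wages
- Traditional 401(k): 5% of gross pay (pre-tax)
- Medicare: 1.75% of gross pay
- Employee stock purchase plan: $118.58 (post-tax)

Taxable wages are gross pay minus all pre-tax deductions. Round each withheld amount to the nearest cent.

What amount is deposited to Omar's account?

$1,092.14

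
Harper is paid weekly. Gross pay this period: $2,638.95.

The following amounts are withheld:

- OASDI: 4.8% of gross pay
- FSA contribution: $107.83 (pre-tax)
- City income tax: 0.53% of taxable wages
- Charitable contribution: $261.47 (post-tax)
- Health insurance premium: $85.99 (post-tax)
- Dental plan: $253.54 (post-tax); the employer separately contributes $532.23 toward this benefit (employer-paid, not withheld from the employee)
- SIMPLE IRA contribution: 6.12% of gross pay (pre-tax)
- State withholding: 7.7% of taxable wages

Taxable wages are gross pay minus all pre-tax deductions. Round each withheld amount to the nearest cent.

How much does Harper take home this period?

$1,446.93

SIMPLE IRA contribution: $2,638.95 × 0.0612 = $161.50
FSA contribution: $107.83
Pre-tax total = $161.50 + $107.83 = $269.33
Taxable wages = $2,638.95 − $269.33 = $2,369.62
State withholding: $2,369.62 × 0.077 = $182.46
City income tax: $2,369.62 × 0.0053 = $12.56
OASDI: $2,638.95 × 0.048 = $126.67
Charitable contribution: $261.47
Dental plan: $253.54
Health insurance premium: $85.99
(Employer's $532.23 toward dental plan is not withheld from the employee.)
Total deductions = $161.50 + $107.83 + $182.46 + $12.56 + $126.67 + $261.47 + $253.54 + $85.99 = $1,192.02
Net pay = $2,638.95 − $1,192.02 = $1,446.93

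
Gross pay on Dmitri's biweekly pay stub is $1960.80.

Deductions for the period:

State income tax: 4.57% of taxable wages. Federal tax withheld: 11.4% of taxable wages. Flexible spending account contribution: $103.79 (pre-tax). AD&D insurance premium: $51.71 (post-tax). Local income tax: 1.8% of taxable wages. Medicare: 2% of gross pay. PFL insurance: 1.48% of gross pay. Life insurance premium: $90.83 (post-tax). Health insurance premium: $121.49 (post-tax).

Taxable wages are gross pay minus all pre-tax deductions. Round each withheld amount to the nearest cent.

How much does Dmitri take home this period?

Flexible spending account contribution: $103.79
Taxable wages = $1960.80 − $103.79 = $1857.01
Local income tax: $1857.01 × 0.018 = $33.43
Federal tax withheld: $1857.01 × 0.114 = $211.70
State income tax: $1857.01 × 0.0457 = $84.87
Medicare: $1960.80 × 0.02 = $39.22
PFL insurance: $1960.80 × 0.0148 = $29.02
AD&D insurance premium: $51.71
Life insurance premium: $90.83
Health insurance premium: $121.49
Total deductions = $103.79 + $33.43 + $211.70 + $84.87 + $39.22 + $29.02 + $51.71 + $90.83 + $121.49 = $766.06
Net pay = $1960.80 − $766.06 = $1194.74

$1194.74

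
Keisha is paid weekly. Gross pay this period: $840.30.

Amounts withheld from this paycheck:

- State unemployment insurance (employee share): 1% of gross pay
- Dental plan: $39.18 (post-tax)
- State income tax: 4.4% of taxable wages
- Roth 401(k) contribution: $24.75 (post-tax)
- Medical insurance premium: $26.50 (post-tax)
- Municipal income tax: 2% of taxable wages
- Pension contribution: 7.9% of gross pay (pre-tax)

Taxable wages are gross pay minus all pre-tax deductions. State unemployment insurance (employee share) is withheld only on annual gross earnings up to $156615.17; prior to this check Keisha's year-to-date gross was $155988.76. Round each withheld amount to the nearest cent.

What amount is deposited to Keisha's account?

Pension contribution: $840.30 × 0.079 = $66.38
Taxable wages = $840.30 − $66.38 = $773.92
State income tax: $773.92 × 0.044 = $34.05
Municipal income tax: $773.92 × 0.02 = $15.48
State unemployment insurance (employee share): only $156615.17 − $155988.76 = $626.41 of this check is subject → $626.41 × 0.01 = $6.26
Dental plan: $39.18
Roth 401(k) contribution: $24.75
Medical insurance premium: $26.50
Total deductions = $66.38 + $34.05 + $15.48 + $6.26 + $39.18 + $24.75 + $26.50 = $212.60
Net pay = $840.30 − $212.60 = $627.70

$627.70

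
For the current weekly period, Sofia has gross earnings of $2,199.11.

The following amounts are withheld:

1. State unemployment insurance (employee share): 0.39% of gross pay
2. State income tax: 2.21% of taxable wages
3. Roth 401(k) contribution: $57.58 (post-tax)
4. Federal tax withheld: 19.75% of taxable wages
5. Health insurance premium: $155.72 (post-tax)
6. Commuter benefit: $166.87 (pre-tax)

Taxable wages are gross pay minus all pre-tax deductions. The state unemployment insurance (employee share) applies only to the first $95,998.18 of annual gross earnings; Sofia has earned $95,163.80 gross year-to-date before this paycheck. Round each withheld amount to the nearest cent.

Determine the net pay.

$1,369.41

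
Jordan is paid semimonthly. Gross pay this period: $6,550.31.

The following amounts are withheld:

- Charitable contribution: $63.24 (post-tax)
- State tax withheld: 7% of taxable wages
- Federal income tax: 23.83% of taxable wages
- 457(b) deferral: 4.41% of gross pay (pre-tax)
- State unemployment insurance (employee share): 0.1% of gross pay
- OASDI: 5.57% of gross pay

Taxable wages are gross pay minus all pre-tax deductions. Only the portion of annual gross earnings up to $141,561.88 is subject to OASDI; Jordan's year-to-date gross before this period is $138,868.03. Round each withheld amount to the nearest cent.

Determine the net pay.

$4,111.20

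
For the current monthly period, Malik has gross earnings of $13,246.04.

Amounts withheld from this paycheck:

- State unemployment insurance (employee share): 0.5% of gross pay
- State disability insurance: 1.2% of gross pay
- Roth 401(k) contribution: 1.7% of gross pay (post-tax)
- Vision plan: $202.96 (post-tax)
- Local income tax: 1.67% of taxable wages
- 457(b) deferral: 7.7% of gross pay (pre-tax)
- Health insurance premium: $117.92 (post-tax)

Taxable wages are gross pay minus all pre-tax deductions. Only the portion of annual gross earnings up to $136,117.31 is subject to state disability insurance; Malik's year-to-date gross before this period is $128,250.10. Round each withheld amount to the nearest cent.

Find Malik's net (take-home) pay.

$11,315.21

457(b) deferral: $13,246.04 × 0.077 = $1,019.95
Taxable wages = $13,246.04 − $1,019.95 = $12,226.09
Local income tax: $12,226.09 × 0.0167 = $204.18
State disability insurance: only $136,117.31 − $128,250.10 = $7,867.21 of this check is subject → $7,867.21 × 0.012 = $94.41
State unemployment insurance (employee share): $13,246.04 × 0.005 = $66.23
Health insurance premium: $117.92
Vision plan: $202.96
Roth 401(k) contribution: $13,246.04 × 0.017 = $225.18
Total deductions = $1,019.95 + $204.18 + $94.41 + $66.23 + $117.92 + $202.96 + $225.18 = $1,930.83
Net pay = $13,246.04 − $1,930.83 = $11,315.21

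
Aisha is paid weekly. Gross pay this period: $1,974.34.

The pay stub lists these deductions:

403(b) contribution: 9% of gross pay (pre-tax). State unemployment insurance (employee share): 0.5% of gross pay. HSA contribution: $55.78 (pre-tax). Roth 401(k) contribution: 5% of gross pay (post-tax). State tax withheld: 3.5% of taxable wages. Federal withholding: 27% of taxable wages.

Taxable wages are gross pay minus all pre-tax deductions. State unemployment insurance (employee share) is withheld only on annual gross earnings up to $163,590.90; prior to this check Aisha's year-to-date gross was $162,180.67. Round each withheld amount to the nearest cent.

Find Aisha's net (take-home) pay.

403(b) contribution: $1,974.34 × 0.09 = $177.69
HSA contribution: $55.78
Pre-tax total = $177.69 + $55.78 = $233.47
Taxable wages = $1,974.34 − $233.47 = $1,740.87
Federal withholding: $1,740.87 × 0.27 = $470.03
State tax withheld: $1,740.87 × 0.035 = $60.93
State unemployment insurance (employee share): only $163,590.90 − $162,180.67 = $1,410.23 of this check is subject → $1,410.23 × 0.005 = $7.05
Roth 401(k) contribution: $1,974.34 × 0.05 = $98.72
Total deductions = $177.69 + $55.78 + $470.03 + $60.93 + $7.05 + $98.72 = $870.20
Net pay = $1,974.34 − $870.20 = $1,104.14

$1,104.14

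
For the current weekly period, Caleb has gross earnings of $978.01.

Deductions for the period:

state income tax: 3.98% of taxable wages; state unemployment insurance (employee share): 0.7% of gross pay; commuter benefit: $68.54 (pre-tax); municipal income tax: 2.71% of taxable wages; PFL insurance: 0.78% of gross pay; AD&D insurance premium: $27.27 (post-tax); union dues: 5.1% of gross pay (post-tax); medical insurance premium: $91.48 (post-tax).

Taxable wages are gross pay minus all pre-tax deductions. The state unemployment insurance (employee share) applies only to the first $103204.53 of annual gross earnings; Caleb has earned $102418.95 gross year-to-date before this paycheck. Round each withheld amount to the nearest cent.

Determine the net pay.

$666.86

Commuter benefit: $68.54
Taxable wages = $978.01 − $68.54 = $909.47
Municipal income tax: $909.47 × 0.0271 = $24.65
State income tax: $909.47 × 0.0398 = $36.20
State unemployment insurance (employee share): only $103204.53 − $102418.95 = $785.58 of this check is subject → $785.58 × 0.007 = $5.50
PFL insurance: $978.01 × 0.0078 = $7.63
AD&D insurance premium: $27.27
Union dues: $978.01 × 0.051 = $49.88
Medical insurance premium: $91.48
Total deductions = $68.54 + $24.65 + $36.20 + $5.50 + $7.63 + $27.27 + $49.88 + $91.48 = $311.15
Net pay = $978.01 − $311.15 = $666.86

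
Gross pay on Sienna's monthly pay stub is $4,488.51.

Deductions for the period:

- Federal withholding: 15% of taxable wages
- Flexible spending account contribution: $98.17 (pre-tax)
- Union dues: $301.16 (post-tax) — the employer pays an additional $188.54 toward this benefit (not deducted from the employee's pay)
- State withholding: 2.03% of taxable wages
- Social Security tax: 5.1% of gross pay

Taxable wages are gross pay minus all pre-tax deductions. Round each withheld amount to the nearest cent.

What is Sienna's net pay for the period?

$3,112.60

Flexible spending account contribution: $98.17
Taxable wages = $4,488.51 − $98.17 = $4,390.34
State withholding: $4,390.34 × 0.0203 = $89.12
Federal withholding: $4,390.34 × 0.15 = $658.55
Social Security tax: $4,488.51 × 0.051 = $228.91
Union dues: $301.16
(Employer's $188.54 toward union dues is not withheld from the employee.)
Total deductions = $98.17 + $89.12 + $658.55 + $228.91 + $301.16 = $1,375.91
Net pay = $4,488.51 − $1,375.91 = $3,112.60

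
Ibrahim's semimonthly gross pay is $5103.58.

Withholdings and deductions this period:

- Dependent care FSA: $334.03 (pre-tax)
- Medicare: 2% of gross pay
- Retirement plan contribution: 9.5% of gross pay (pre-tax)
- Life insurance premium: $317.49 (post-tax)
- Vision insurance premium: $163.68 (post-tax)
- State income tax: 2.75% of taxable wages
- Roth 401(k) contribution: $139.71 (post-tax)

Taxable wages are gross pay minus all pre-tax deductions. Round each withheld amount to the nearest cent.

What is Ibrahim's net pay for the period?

Dependent care FSA: $334.03
Retirement plan contribution: $5103.58 × 0.095 = $484.84
Pre-tax total = $334.03 + $484.84 = $818.87
Taxable wages = $5103.58 − $818.87 = $4284.71
State income tax: $4284.71 × 0.0275 = $117.83
Medicare: $5103.58 × 0.02 = $102.07
Life insurance premium: $317.49
Roth 401(k) contribution: $139.71
Vision insurance premium: $163.68
Total deductions = $334.03 + $484.84 + $117.83 + $102.07 + $317.49 + $139.71 + $163.68 = $1659.65
Net pay = $5103.58 − $1659.65 = $3443.93

$3443.93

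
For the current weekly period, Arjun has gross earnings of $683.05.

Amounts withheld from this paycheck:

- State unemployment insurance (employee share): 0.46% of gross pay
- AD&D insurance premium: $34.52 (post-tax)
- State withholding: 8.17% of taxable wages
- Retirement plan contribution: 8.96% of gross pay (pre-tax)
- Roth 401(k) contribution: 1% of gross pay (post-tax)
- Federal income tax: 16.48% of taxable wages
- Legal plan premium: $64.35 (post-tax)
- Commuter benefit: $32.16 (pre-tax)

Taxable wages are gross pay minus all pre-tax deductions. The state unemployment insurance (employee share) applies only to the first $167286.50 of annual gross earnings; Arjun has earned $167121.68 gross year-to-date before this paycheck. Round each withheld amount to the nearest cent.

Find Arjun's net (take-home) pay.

$337.87

Commuter benefit: $32.16
Retirement plan contribution: $683.05 × 0.0896 = $61.20
Pre-tax total = $32.16 + $61.20 = $93.36
Taxable wages = $683.05 − $93.36 = $589.69
State withholding: $589.69 × 0.0817 = $48.18
Federal income tax: $589.69 × 0.1648 = $97.18
State unemployment insurance (employee share): only $167286.50 − $167121.68 = $164.82 of this check is subject → $164.82 × 0.0046 = $0.76
Legal plan premium: $64.35
Roth 401(k) contribution: $683.05 × 0.01 = $6.83
AD&D insurance premium: $34.52
Total deductions = $32.16 + $61.20 + $48.18 + $97.18 + $0.76 + $64.35 + $6.83 + $34.52 = $345.18
Net pay = $683.05 − $345.18 = $337.87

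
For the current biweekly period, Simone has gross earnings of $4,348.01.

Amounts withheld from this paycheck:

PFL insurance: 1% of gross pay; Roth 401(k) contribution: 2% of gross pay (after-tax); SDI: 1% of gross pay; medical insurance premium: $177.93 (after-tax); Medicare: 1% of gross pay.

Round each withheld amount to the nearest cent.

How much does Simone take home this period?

$3,952.68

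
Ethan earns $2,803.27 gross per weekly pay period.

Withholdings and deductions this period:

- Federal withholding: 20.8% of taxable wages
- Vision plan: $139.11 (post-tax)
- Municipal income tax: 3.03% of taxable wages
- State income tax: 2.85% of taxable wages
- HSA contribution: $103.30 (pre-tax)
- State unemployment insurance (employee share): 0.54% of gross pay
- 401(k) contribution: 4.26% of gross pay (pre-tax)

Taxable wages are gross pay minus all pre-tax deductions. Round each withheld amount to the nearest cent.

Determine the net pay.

$1,737.81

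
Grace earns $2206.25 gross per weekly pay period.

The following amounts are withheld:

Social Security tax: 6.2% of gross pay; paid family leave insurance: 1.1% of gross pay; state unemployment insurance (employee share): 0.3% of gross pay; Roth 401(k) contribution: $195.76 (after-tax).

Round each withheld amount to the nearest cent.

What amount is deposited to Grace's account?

Paid family leave insurance: $2206.25 × 0.011 = $24.27
Social Security tax: $2206.25 × 0.062 = $136.79
State unemployment insurance (employee share): $2206.25 × 0.003 = $6.62
Roth 401(k) contribution: $195.76
Total deductions = $24.27 + $136.79 + $6.62 + $195.76 = $363.44
Net pay = $2206.25 − $363.44 = $1842.81

$1842.81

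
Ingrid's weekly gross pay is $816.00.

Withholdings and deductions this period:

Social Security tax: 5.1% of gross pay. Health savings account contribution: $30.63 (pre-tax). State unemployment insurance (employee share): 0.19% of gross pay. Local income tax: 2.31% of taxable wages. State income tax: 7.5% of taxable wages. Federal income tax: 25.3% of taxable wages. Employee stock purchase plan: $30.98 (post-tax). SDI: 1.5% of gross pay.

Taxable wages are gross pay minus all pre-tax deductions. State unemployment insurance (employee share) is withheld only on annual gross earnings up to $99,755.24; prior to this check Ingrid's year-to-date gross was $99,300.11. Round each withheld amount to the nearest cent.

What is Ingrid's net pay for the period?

$423.93

Health savings account contribution: $30.63
Taxable wages = $816.00 − $30.63 = $785.37
Federal income tax: $785.37 × 0.253 = $198.70
Local income tax: $785.37 × 0.0231 = $18.14
State income tax: $785.37 × 0.075 = $58.90
Social Security tax: $816.00 × 0.051 = $41.62
State unemployment insurance (employee share): only $99,755.24 − $99,300.11 = $455.13 of this check is subject → $455.13 × 0.0019 = $0.86
SDI: $816.00 × 0.015 = $12.24
Employee stock purchase plan: $30.98
Total deductions = $30.63 + $198.70 + $18.14 + $58.90 + $41.62 + $0.86 + $12.24 + $30.98 = $392.07
Net pay = $816.00 − $392.07 = $423.93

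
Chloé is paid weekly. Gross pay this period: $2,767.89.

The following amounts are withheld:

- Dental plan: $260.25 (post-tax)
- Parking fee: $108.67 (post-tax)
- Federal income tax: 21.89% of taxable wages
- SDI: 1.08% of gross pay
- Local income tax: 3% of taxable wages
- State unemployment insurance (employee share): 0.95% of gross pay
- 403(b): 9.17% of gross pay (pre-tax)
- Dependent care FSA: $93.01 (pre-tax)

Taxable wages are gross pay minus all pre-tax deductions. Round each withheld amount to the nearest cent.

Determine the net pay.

$1,393.36

Dependent care FSA: $93.01
403(b): $2,767.89 × 0.0917 = $253.82
Pre-tax total = $93.01 + $253.82 = $346.83
Taxable wages = $2,767.89 − $346.83 = $2,421.06
Local income tax: $2,421.06 × 0.03 = $72.63
Federal income tax: $2,421.06 × 0.2189 = $529.97
State unemployment insurance (employee share): $2,767.89 × 0.0095 = $26.29
SDI: $2,767.89 × 0.0108 = $29.89
Dental plan: $260.25
Parking fee: $108.67
Total deductions = $93.01 + $253.82 + $72.63 + $529.97 + $26.29 + $29.89 + $260.25 + $108.67 = $1,374.53
Net pay = $2,767.89 − $1,374.53 = $1,393.36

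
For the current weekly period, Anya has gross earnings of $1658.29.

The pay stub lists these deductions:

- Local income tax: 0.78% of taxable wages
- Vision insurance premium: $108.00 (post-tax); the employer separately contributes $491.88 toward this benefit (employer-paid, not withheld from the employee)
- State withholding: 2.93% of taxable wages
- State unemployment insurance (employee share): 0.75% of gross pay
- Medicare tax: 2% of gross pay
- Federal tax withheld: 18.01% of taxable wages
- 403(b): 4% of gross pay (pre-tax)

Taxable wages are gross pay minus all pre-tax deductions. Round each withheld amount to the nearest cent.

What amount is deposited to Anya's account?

$1092.58

403(b): $1658.29 × 0.04 = $66.33
Taxable wages = $1658.29 − $66.33 = $1591.96
Local income tax: $1591.96 × 0.0078 = $12.42
Federal tax withheld: $1591.96 × 0.1801 = $286.71
State withholding: $1591.96 × 0.0293 = $46.64
State unemployment insurance (employee share): $1658.29 × 0.0075 = $12.44
Medicare tax: $1658.29 × 0.02 = $33.17
Vision insurance premium: $108.00
(Employer's $491.88 toward vision insurance premium is not withheld from the employee.)
Total deductions = $66.33 + $12.42 + $286.71 + $46.64 + $12.44 + $33.17 + $108.00 = $565.71
Net pay = $1658.29 − $565.71 = $1092.58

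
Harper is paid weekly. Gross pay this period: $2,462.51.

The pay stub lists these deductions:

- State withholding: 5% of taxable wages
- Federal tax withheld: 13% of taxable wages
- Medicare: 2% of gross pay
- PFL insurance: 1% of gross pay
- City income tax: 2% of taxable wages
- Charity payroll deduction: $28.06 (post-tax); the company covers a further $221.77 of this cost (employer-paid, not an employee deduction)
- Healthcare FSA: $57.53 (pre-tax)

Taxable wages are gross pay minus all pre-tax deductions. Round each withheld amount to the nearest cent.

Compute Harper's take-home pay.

Healthcare FSA: $57.53
Taxable wages = $2,462.51 − $57.53 = $2,404.98
State withholding: $2,404.98 × 0.05 = $120.25
Federal tax withheld: $2,404.98 × 0.13 = $312.65
City income tax: $2,404.98 × 0.02 = $48.10
PFL insurance: $2,462.51 × 0.01 = $24.63
Medicare: $2,462.51 × 0.02 = $49.25
Charity payroll deduction: $28.06
(Employer's $221.77 toward charity payroll deduction is not withheld from the employee.)
Total deductions = $57.53 + $120.25 + $312.65 + $48.10 + $24.63 + $49.25 + $28.06 = $640.47
Net pay = $2,462.51 − $640.47 = $1,822.04

$1,822.04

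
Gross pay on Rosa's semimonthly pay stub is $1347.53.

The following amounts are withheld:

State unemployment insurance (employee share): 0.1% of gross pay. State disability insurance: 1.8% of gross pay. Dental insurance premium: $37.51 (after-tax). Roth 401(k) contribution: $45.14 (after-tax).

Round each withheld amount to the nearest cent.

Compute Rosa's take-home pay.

State disability insurance: $1347.53 × 0.018 = $24.26
State unemployment insurance (employee share): $1347.53 × 0.001 = $1.35
Dental insurance premium: $37.51
Roth 401(k) contribution: $45.14
Total deductions = $24.26 + $1.35 + $37.51 + $45.14 = $108.26
Net pay = $1347.53 − $108.26 = $1239.27

$1239.27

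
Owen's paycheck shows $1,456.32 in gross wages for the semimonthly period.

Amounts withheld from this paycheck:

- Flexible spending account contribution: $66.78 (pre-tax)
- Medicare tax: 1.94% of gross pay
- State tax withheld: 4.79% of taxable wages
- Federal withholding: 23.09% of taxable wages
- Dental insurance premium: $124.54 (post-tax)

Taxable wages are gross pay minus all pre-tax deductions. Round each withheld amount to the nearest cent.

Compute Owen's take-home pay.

$849.35

Flexible spending account contribution: $66.78
Taxable wages = $1,456.32 − $66.78 = $1,389.54
Federal withholding: $1,389.54 × 0.2309 = $320.84
State tax withheld: $1,389.54 × 0.0479 = $66.56
Medicare tax: $1,456.32 × 0.0194 = $28.25
Dental insurance premium: $124.54
Total deductions = $66.78 + $320.84 + $66.56 + $28.25 + $124.54 = $606.97
Net pay = $1,456.32 − $606.97 = $849.35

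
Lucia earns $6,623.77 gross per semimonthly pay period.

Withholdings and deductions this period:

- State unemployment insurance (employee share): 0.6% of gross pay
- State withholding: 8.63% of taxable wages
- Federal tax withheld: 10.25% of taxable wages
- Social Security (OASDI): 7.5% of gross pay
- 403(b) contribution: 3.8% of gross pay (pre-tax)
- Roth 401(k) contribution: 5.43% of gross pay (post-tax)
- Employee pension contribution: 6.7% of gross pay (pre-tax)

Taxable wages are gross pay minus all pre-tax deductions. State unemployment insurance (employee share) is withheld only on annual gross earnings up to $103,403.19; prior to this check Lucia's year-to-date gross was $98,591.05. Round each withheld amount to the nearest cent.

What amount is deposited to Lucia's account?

$3,923.70

Employee pension contribution: $6,623.77 × 0.067 = $443.79
403(b) contribution: $6,623.77 × 0.038 = $251.70
Pre-tax total = $443.79 + $251.70 = $695.49
Taxable wages = $6,623.77 − $695.49 = $5,928.28
State withholding: $5,928.28 × 0.0863 = $511.61
Federal tax withheld: $5,928.28 × 0.1025 = $607.65
State unemployment insurance (employee share): only $103,403.19 − $98,591.05 = $4,812.14 of this check is subject → $4,812.14 × 0.006 = $28.87
Social Security (OASDI): $6,623.77 × 0.075 = $496.78
Roth 401(k) contribution: $6,623.77 × 0.0543 = $359.67
Total deductions = $443.79 + $251.70 + $511.61 + $607.65 + $28.87 + $496.78 + $359.67 = $2,700.07
Net pay = $6,623.77 − $2,700.07 = $3,923.70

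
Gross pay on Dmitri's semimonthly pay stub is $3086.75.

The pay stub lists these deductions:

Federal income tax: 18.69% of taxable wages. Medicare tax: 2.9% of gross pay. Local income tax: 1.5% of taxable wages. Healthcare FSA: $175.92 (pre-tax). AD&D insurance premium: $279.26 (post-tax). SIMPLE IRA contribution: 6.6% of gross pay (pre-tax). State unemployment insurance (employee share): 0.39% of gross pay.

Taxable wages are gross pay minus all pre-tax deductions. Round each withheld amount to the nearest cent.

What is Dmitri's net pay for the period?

Healthcare FSA: $175.92
SIMPLE IRA contribution: $3086.75 × 0.066 = $203.73
Pre-tax total = $175.92 + $203.73 = $379.65
Taxable wages = $3086.75 − $379.65 = $2707.10
Federal income tax: $2707.10 × 0.1869 = $505.96
Local income tax: $2707.10 × 0.015 = $40.61
State unemployment insurance (employee share): $3086.75 × 0.0039 = $12.04
Medicare tax: $3086.75 × 0.029 = $89.52
AD&D insurance premium: $279.26
Total deductions = $175.92 + $203.73 + $505.96 + $40.61 + $12.04 + $89.52 + $279.26 = $1307.04
Net pay = $3086.75 − $1307.04 = $1779.71

$1779.71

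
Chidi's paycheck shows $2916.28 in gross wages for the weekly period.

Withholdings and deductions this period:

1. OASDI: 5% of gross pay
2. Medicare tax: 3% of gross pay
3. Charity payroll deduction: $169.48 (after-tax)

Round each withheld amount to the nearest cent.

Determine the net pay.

$2513.50

OASDI: $2916.28 × 0.05 = $145.81
Medicare tax: $2916.28 × 0.03 = $87.49
Charity payroll deduction: $169.48
Total deductions = $145.81 + $87.49 + $169.48 = $402.78
Net pay = $2916.28 − $402.78 = $2513.50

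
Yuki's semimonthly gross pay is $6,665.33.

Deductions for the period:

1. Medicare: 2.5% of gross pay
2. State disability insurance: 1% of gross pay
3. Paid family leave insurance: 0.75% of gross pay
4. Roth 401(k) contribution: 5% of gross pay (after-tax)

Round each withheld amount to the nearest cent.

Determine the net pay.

Medicare: $6,665.33 × 0.025 = $166.63
Paid family leave insurance: $6,665.33 × 0.0075 = $49.99
State disability insurance: $6,665.33 × 0.01 = $66.65
Roth 401(k) contribution: $6,665.33 × 0.05 = $333.27
Total deductions = $166.63 + $49.99 + $66.65 + $333.27 = $616.54
Net pay = $6,665.33 − $616.54 = $6,048.79

$6,048.79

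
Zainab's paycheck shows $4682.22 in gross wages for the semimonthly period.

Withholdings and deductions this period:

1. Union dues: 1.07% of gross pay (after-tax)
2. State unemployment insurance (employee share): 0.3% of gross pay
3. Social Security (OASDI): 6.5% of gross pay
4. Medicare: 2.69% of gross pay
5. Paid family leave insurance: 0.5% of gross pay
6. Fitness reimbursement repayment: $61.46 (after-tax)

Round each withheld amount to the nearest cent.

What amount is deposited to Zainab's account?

$4102.91

Medicare: $4682.22 × 0.0269 = $125.95
State unemployment insurance (employee share): $4682.22 × 0.003 = $14.05
Paid family leave insurance: $4682.22 × 0.005 = $23.41
Social Security (OASDI): $4682.22 × 0.065 = $304.34
Union dues: $4682.22 × 0.0107 = $50.10
Fitness reimbursement repayment: $61.46
Total deductions = $125.95 + $14.05 + $23.41 + $304.34 + $50.10 + $61.46 = $579.31
Net pay = $4682.22 − $579.31 = $4102.91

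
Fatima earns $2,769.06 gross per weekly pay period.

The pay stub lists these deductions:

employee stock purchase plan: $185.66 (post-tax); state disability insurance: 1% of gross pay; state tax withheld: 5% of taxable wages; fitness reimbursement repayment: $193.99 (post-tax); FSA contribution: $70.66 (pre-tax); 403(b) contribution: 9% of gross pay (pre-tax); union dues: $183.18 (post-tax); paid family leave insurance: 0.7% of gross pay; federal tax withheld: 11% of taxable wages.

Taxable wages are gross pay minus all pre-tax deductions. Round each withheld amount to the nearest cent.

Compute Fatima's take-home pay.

403(b) contribution: $2,769.06 × 0.09 = $249.22
FSA contribution: $70.66
Pre-tax total = $249.22 + $70.66 = $319.88
Taxable wages = $2,769.06 − $319.88 = $2,449.18
State tax withheld: $2,449.18 × 0.05 = $122.46
Federal tax withheld: $2,449.18 × 0.11 = $269.41
Paid family leave insurance: $2,769.06 × 0.007 = $19.38
State disability insurance: $2,769.06 × 0.01 = $27.69
Union dues: $183.18
Fitness reimbursement repayment: $193.99
Employee stock purchase plan: $185.66
Total deductions = $249.22 + $70.66 + $122.46 + $269.41 + $19.38 + $27.69 + $183.18 + $193.99 + $185.66 = $1,321.65
Net pay = $2,769.06 − $1,321.65 = $1,447.41

$1,447.41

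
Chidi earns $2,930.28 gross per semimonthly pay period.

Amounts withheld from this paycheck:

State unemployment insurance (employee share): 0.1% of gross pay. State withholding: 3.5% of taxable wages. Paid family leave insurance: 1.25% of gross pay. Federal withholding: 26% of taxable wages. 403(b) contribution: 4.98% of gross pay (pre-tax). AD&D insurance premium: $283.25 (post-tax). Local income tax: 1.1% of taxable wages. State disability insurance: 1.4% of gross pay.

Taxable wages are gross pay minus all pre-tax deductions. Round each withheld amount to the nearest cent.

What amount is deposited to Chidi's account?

403(b) contribution: $2,930.28 × 0.0498 = $145.93
Taxable wages = $2,930.28 − $145.93 = $2,784.35
State withholding: $2,784.35 × 0.035 = $97.45
Local income tax: $2,784.35 × 0.011 = $30.63
Federal withholding: $2,784.35 × 0.26 = $723.93
State unemployment insurance (employee share): $2,930.28 × 0.001 = $2.93
Paid family leave insurance: $2,930.28 × 0.0125 = $36.63
State disability insurance: $2,930.28 × 0.014 = $41.02
AD&D insurance premium: $283.25
Total deductions = $145.93 + $97.45 + $30.63 + $723.93 + $2.93 + $36.63 + $41.02 + $283.25 = $1,361.77
Net pay = $2,930.28 − $1,361.77 = $1,568.51

$1,568.51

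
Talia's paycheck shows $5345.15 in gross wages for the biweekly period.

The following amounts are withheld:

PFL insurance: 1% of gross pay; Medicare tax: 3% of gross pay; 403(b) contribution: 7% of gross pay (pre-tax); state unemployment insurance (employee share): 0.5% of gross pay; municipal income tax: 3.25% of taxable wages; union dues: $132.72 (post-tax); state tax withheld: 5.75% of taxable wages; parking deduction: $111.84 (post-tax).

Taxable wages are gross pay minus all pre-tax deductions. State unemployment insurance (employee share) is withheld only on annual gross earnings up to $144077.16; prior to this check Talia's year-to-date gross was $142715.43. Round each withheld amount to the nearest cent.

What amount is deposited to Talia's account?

403(b) contribution: $5345.15 × 0.07 = $374.16
Taxable wages = $5345.15 − $374.16 = $4970.99
Municipal income tax: $4970.99 × 0.0325 = $161.56
State tax withheld: $4970.99 × 0.0575 = $285.83
Medicare tax: $5345.15 × 0.03 = $160.35
State unemployment insurance (employee share): only $144077.16 − $142715.43 = $1361.73 of this check is subject → $1361.73 × 0.005 = $6.81
PFL insurance: $5345.15 × 0.01 = $53.45
Parking deduction: $111.84
Union dues: $132.72
Total deductions = $374.16 + $161.56 + $285.83 + $160.35 + $6.81 + $53.45 + $111.84 + $132.72 = $1286.72
Net pay = $5345.15 − $1286.72 = $4058.43

$4058.43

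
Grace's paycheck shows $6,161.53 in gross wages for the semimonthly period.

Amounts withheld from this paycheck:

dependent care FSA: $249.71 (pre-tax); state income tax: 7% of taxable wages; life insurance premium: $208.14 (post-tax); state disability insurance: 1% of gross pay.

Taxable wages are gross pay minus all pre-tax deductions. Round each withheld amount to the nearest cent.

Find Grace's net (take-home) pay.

Dependent care FSA: $249.71
Taxable wages = $6,161.53 − $249.71 = $5,911.82
State income tax: $5,911.82 × 0.07 = $413.83
State disability insurance: $6,161.53 × 0.01 = $61.62
Life insurance premium: $208.14
Total deductions = $249.71 + $413.83 + $61.62 + $208.14 = $933.30
Net pay = $6,161.53 − $933.30 = $5,228.23

$5,228.23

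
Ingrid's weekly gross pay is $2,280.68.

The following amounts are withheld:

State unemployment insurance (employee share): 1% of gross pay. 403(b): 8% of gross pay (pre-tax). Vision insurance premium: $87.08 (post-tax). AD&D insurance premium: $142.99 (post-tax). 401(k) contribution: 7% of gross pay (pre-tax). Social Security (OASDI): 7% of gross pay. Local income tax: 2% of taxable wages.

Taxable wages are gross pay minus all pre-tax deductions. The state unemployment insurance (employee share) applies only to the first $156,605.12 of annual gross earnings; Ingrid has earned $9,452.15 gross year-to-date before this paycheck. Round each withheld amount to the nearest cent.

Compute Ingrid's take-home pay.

$1,487.28

403(b): $2,280.68 × 0.08 = $182.45
401(k) contribution: $2,280.68 × 0.07 = $159.65
Pre-tax total = $182.45 + $159.65 = $342.10
Taxable wages = $2,280.68 − $342.10 = $1,938.58
Local income tax: $1,938.58 × 0.02 = $38.77
State unemployment insurance (employee share): cap not yet reached, full $2,280.68 is subject → $2,280.68 × 0.01 = $22.81
Social Security (OASDI): $2,280.68 × 0.07 = $159.65
Vision insurance premium: $87.08
AD&D insurance premium: $142.99
Total deductions = $182.45 + $159.65 + $38.77 + $22.81 + $159.65 + $87.08 + $142.99 = $793.40
Net pay = $2,280.68 − $793.40 = $1,487.28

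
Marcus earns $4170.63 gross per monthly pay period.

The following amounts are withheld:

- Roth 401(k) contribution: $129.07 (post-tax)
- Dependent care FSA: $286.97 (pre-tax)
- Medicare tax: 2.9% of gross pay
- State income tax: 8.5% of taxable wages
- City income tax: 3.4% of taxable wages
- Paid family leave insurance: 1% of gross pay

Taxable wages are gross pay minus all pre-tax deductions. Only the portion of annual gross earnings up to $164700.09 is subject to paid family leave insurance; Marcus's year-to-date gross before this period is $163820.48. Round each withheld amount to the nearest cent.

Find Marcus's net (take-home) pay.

$3162.69

Dependent care FSA: $286.97
Taxable wages = $4170.63 − $286.97 = $3883.66
State income tax: $3883.66 × 0.085 = $330.11
City income tax: $3883.66 × 0.034 = $132.04
Medicare tax: $4170.63 × 0.029 = $120.95
Paid family leave insurance: only $164700.09 − $163820.48 = $879.61 of this check is subject → $879.61 × 0.01 = $8.80
Roth 401(k) contribution: $129.07
Total deductions = $286.97 + $330.11 + $132.04 + $120.95 + $8.80 + $129.07 = $1007.94
Net pay = $4170.63 − $1007.94 = $3162.69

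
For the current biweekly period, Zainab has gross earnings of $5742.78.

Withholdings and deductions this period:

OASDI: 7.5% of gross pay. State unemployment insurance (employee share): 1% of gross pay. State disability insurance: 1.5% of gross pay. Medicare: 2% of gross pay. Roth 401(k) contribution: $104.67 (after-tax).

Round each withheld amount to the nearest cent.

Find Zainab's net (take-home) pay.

$4948.97

State disability insurance: $5742.78 × 0.015 = $86.14
State unemployment insurance (employee share): $5742.78 × 0.01 = $57.43
Medicare: $5742.78 × 0.02 = $114.86
OASDI: $5742.78 × 0.075 = $430.71
Roth 401(k) contribution: $104.67
Total deductions = $86.14 + $57.43 + $114.86 + $430.71 + $104.67 = $793.81
Net pay = $5742.78 − $793.81 = $4948.97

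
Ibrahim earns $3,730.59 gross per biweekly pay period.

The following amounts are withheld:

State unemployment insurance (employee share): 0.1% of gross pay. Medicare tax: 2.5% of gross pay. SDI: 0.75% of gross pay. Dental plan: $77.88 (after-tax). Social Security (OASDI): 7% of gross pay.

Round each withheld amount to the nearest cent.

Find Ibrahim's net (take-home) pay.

$3,266.60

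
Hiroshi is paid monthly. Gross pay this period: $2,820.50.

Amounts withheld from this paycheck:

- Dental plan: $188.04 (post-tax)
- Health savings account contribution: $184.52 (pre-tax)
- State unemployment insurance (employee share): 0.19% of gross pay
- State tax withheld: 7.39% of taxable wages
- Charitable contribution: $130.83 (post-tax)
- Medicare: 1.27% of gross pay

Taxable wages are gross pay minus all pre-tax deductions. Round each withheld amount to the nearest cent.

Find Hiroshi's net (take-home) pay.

$2,081.13

Health savings account contribution: $184.52
Taxable wages = $2,820.50 − $184.52 = $2,635.98
State tax withheld: $2,635.98 × 0.0739 = $194.80
State unemployment insurance (employee share): $2,820.50 × 0.0019 = $5.36
Medicare: $2,820.50 × 0.0127 = $35.82
Dental plan: $188.04
Charitable contribution: $130.83
Total deductions = $184.52 + $194.80 + $5.36 + $35.82 + $188.04 + $130.83 = $739.37
Net pay = $2,820.50 − $739.37 = $2,081.13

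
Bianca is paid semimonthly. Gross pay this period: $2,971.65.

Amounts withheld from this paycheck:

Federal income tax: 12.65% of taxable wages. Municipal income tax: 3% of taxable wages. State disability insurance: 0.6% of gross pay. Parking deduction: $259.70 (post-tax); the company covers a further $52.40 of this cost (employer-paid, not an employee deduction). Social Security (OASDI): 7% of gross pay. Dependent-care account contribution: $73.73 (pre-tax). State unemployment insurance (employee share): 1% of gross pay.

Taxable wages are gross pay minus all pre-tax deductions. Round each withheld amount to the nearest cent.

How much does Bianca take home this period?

$1,929.12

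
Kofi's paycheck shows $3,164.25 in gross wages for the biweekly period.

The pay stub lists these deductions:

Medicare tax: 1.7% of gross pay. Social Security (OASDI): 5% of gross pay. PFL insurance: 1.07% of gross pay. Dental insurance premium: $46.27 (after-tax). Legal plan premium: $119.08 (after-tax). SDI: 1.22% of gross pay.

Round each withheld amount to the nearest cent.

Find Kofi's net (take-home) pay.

Social Security (OASDI): $3,164.25 × 0.05 = $158.21
SDI: $3,164.25 × 0.0122 = $38.60
PFL insurance: $3,164.25 × 0.0107 = $33.86
Medicare tax: $3,164.25 × 0.017 = $53.79
Legal plan premium: $119.08
Dental insurance premium: $46.27
Total deductions = $158.21 + $38.60 + $33.86 + $53.79 + $119.08 + $46.27 = $449.81
Net pay = $3,164.25 − $449.81 = $2,714.44

$2,714.44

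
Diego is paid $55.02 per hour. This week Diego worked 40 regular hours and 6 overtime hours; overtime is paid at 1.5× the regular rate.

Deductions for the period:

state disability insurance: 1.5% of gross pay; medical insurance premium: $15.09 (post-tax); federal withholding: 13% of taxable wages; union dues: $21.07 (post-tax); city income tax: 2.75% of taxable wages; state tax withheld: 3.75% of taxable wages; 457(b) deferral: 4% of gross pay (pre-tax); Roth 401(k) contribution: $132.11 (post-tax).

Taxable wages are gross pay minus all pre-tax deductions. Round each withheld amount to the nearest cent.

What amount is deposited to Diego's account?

Regular pay: 40 × $55.02 = $2,200.80
Overtime pay: 6 × $55.02 × 1.5 = $495.18
Gross pay = $2,200.80 + $495.18 = $2,695.98
457(b) deferral: $2,695.98 × 0.04 = $107.84
Taxable wages = $2,695.98 − $107.84 = $2,588.14
State tax withheld: $2,588.14 × 0.0375 = $97.06
Federal withholding: $2,588.14 × 0.13 = $336.46
City income tax: $2,588.14 × 0.0275 = $71.17
State disability insurance: $2,695.98 × 0.015 = $40.44
Union dues: $21.07
Medical insurance premium: $15.09
Roth 401(k) contribution: $132.11
Total deductions = $107.84 + $97.06 + $336.46 + $71.17 + $40.44 + $21.07 + $15.09 + $132.11 = $821.24
Net pay = $2,695.98 − $821.24 = $1,874.74

$1,874.74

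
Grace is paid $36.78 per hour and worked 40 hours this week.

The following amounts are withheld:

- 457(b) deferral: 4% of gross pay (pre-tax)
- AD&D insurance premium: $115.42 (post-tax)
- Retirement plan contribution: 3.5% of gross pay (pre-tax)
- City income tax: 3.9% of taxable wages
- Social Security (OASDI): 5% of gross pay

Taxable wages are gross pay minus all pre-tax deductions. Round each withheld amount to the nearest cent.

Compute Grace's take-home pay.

$1,118.81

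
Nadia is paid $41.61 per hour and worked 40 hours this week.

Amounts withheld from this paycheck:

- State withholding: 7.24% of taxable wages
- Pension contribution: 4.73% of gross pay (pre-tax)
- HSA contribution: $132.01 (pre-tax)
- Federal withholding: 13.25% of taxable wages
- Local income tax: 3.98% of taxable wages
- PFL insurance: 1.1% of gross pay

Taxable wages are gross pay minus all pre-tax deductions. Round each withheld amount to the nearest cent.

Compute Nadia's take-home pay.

Gross pay: 40 × $41.61 = $1664.40
HSA contribution: $132.01
Pension contribution: $1664.40 × 0.0473 = $78.73
Pre-tax total = $132.01 + $78.73 = $210.74
Taxable wages = $1664.40 − $210.74 = $1453.66
State withholding: $1453.66 × 0.0724 = $105.24
Local income tax: $1453.66 × 0.0398 = $57.86
Federal withholding: $1453.66 × 0.1325 = $192.61
PFL insurance: $1664.40 × 0.011 = $18.31
Total deductions = $132.01 + $78.73 + $105.24 + $57.86 + $192.61 + $18.31 = $584.76
Net pay = $1664.40 − $584.76 = $1079.64

$1079.64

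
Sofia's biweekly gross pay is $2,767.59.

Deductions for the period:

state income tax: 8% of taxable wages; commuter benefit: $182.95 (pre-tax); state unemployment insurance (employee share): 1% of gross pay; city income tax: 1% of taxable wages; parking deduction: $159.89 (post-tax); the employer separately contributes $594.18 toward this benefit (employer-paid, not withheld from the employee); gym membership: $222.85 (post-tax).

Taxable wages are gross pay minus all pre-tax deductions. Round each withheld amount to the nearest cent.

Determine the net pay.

Commuter benefit: $182.95
Taxable wages = $2,767.59 − $182.95 = $2,584.64
City income tax: $2,584.64 × 0.01 = $25.85
State income tax: $2,584.64 × 0.08 = $206.77
State unemployment insurance (employee share): $2,767.59 × 0.01 = $27.68
Parking deduction: $159.89
Gym membership: $222.85
(Employer's $594.18 toward parking deduction is not withheld from the employee.)
Total deductions = $182.95 + $25.85 + $206.77 + $27.68 + $159.89 + $222.85 = $825.99
Net pay = $2,767.59 − $825.99 = $1,941.60

$1,941.60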